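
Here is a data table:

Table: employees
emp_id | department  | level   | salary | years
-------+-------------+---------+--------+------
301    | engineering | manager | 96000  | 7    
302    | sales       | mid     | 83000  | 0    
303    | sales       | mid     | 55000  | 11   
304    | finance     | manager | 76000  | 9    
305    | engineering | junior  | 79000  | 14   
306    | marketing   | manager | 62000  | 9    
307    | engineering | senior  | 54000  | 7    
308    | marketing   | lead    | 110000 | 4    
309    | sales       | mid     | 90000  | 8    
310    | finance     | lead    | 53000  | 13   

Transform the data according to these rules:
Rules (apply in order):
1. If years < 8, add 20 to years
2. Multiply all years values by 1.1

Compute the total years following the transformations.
178.2

Step 1: Apply Rule 1 - Add 20 to records with years < 8
  - 4 records affected: 18 + (4 × 20) = 98
  - Unaffected records: 64
  - Sum after Rule 1: 162
Step 2: Apply Rule 2 - Multiply all by 1.1
  - 162 × 1.1 = 178.2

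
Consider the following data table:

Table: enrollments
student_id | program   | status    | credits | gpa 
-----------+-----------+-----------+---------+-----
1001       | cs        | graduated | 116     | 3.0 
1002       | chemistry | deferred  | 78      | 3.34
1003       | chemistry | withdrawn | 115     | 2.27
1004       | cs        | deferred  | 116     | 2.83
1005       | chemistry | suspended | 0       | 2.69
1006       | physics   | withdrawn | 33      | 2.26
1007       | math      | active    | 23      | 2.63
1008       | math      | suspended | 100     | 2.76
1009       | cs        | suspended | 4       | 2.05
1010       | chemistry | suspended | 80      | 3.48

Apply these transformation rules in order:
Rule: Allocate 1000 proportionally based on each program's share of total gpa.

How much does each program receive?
chemistry: 431.34, cs: 288.54, math: 197.36, physics: 82.75

Step 1: Calculate total gpa = 27.31
Step 2: Calculate each program's proportion:
  chemistry: 11.78/27.31 = 43.13% → 431.34
  cs: 7.88/27.31 = 28.85% → 288.54
  math: 5.39/27.31 = 19.74% → 197.36
  physics: 2.26/27.31 = 8.28% → 82.75
Step 3: Verify: sum of allocations ≈ 1000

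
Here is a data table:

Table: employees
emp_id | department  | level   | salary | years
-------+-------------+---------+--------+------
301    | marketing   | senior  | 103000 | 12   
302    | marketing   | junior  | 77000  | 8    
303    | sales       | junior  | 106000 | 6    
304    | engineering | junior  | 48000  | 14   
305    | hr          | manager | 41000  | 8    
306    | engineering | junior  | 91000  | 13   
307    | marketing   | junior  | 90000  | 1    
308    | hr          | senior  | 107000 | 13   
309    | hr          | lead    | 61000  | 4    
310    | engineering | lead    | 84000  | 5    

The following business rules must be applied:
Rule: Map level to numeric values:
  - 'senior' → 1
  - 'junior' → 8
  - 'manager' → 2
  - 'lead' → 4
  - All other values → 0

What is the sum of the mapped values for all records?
52

Step 1: Apply mapping to each record
Step 2: Count by status:
  'senior': 2 records × 1 = 2
  'junior': 5 records × 8 = 40
  'manager': 1 records × 2 = 2
  'lead': 2 records × 4 = 8
Step 3: Sum all mapped values = 52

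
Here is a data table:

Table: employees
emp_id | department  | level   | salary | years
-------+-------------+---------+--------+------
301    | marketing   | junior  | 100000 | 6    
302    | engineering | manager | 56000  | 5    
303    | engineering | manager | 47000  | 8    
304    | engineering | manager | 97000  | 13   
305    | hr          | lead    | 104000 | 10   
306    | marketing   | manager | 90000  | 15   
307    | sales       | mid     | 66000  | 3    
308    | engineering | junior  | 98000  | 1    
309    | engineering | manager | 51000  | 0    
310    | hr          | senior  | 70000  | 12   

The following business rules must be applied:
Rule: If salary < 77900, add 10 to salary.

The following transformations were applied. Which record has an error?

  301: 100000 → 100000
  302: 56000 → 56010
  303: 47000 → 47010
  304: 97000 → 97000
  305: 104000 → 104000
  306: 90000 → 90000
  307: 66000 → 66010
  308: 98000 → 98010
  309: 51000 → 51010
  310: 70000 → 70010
Record 308 has an error. The correct transformed value should be 98000, not 98010.

Step 1: Check each record against the rule
Step 2: Record 308 has salary = 98000
Step 3: Since 98000 >= 77900, the bonus should not have been applied
Step 4: Correct value = 98000, but claimed value = 98010
Conclusion: Record 308 has the error.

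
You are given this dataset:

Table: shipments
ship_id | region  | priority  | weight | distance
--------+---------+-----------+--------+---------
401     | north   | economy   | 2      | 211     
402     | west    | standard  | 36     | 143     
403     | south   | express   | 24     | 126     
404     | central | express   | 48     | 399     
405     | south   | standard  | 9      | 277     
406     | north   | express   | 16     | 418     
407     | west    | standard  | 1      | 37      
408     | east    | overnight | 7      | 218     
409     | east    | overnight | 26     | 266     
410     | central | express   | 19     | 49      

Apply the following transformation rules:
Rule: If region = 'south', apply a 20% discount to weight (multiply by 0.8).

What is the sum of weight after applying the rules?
181.4

Step 1: Records with region = 'south' have total weight = 33
Step 2: Apply multiplier: 33 × 0.8 = 26.4
Step 3: Other records total: 155
Step 4: Final sum = 26.4 + 155 = 181.4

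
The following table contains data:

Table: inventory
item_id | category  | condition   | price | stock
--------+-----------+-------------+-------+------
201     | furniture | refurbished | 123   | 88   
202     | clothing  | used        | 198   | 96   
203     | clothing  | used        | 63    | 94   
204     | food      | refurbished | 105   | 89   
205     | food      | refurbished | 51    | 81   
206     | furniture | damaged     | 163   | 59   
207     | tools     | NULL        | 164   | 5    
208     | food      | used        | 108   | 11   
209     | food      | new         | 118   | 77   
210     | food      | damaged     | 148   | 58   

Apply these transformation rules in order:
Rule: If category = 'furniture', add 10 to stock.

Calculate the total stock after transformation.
678

Step 1: Count records where category = 'furniture': 2
Step 2: Total bonus added: 2 × 10 = 20
Step 3: Original sum of stock: 658
Step 4: Final sum = 658 + 20 = 678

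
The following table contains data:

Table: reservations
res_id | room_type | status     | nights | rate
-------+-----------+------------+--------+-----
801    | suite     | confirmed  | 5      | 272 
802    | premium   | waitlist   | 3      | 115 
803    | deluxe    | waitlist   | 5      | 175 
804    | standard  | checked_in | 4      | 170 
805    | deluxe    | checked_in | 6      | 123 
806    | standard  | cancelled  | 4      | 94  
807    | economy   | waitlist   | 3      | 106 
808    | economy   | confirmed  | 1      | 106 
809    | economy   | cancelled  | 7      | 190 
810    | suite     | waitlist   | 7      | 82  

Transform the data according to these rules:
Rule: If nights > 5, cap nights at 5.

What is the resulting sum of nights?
40

Step 1: 3 records have nights > 5
Step 2: These records originally summed to 20
Step 3: After capping: 3 × 5 = 15
Step 4: Unaffected records sum: 25
Step 5: Final sum = 15 + 25 = 40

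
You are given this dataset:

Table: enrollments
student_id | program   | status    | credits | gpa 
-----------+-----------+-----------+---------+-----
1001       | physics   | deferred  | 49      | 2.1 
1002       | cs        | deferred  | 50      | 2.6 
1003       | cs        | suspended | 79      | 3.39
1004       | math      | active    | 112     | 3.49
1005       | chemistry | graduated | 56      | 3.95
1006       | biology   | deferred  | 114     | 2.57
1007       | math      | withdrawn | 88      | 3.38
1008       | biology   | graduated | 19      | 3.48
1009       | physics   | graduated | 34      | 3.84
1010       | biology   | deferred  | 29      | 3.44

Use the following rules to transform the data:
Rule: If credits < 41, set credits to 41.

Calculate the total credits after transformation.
671

Step 1: 3 records have credits < 41
Step 2: These records originally summed to 82
Step 3: After setting to minimum: 3 × 41 = 123
Step 4: Unaffected records sum: 548
Step 5: Final sum = 123 + 548 = 671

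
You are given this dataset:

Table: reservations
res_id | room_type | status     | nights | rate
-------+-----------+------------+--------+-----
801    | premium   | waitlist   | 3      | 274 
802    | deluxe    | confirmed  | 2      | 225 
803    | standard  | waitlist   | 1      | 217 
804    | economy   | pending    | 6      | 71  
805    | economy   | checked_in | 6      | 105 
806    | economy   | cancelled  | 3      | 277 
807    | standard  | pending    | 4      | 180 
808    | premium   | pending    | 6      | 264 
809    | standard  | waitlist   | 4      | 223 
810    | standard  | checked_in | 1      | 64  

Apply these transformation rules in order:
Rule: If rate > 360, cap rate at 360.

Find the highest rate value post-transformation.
277

Step 1: Original maximum rate = 277
Step 2: Check cap of 360 against maximum
Step 3: No records exceed the cap (max 277 <= cap 360), so no capping applies
Step 4: Maximum after transformation = 277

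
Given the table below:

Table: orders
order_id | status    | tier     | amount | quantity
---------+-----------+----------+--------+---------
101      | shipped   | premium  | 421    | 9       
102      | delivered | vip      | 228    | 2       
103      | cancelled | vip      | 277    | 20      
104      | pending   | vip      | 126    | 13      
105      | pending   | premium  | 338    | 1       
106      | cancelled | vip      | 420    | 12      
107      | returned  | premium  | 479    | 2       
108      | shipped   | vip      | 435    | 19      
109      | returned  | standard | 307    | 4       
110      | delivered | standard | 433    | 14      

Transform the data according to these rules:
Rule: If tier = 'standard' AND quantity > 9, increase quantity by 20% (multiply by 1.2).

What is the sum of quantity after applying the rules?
98.8

Step 1: Find records where tier = 'standard' AND quantity > 9
Step 2: 1 records match, summing to 14
Step 3: After multiplier: 14 × 1.2 = 16.8
Step 4: Unaffected records sum: 82
Step 5: Final sum = 16.8 + 82 = 98.8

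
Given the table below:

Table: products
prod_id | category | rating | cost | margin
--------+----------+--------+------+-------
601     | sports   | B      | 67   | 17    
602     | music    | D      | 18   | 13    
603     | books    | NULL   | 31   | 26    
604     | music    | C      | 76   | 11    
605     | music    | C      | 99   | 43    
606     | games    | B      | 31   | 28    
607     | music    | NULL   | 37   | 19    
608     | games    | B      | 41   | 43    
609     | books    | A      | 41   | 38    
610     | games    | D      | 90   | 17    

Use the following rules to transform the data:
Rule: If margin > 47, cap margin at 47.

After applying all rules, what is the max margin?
43

Step 1: Original maximum margin = 43
Step 2: Check cap of 47 against maximum
Step 3: No records exceed the cap (max 43 <= cap 47), so no capping applies
Step 4: Maximum after transformation = 43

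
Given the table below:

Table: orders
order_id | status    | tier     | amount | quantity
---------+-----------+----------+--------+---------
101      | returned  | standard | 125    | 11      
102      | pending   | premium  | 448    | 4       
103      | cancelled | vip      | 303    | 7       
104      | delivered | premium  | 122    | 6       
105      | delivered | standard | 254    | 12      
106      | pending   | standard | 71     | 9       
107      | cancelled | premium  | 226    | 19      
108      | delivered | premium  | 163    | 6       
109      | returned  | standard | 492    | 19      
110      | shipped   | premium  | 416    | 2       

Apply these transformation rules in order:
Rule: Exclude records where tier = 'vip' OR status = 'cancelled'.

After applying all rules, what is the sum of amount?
2091

Step 1: Find records where tier = 'vip' OR status = 'cancelled'
Step 2: 2 records match, summing to 529
Step 3: Original sum: 2620
Step 4: Remaining sum = 2620 - 529 = 2091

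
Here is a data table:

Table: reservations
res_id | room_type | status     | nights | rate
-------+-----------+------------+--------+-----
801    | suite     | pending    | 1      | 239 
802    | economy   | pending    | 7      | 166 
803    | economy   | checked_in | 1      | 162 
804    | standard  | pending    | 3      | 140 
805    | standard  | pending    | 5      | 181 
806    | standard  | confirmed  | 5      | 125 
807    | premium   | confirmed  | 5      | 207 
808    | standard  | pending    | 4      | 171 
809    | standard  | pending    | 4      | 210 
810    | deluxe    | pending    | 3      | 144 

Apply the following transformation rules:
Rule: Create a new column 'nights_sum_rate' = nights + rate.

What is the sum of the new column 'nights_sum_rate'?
1783

Step 1: For each record, compute nights + rate
Example calculations:
  1 + 239 = 240
  7 + 166 = 173
  1 + 162 = 163
  ...
Step 2: Sum all derived values
Step 3: Total = 1783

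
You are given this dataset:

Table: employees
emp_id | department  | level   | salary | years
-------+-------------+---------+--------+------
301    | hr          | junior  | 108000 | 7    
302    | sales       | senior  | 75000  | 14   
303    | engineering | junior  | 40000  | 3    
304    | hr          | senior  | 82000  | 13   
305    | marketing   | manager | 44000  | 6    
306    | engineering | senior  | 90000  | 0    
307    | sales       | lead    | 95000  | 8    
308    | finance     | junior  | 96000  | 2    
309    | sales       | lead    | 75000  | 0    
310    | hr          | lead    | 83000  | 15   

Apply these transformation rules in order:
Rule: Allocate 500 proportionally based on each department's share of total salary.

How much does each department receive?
engineering: 82.49, finance: 60.91, hr: 173.22, marketing: 27.92, sales: 155.46

Step 1: Calculate total salary = 788000
Step 2: Calculate each department's proportion:
  engineering: 130000/788000 = 16.50% → 82.49
  finance: 96000/788000 = 12.18% → 60.91
  hr: 273000/788000 = 34.64% → 173.22
  marketing: 44000/788000 = 5.58% → 27.92
  sales: 245000/788000 = 31.09% → 155.46
Step 3: Verify: sum of allocations ≈ 500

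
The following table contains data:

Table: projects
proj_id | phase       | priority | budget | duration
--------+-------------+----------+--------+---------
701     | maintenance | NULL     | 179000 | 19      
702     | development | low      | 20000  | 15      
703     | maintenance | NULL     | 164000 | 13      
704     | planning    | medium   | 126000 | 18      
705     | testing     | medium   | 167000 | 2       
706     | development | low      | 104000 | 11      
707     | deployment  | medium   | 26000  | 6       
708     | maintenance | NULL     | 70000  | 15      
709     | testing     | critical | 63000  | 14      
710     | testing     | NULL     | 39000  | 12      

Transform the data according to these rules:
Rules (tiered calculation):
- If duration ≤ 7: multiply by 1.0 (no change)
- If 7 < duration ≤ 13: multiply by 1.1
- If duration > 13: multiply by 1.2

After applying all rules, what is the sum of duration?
144.8

Step 1: Tier 1 (duration ≤ 7): 2 records, sum = 8 × 1.0 = 8.0
Step 2: Tier 2 (7 < duration ≤ 13): 3 records, sum = 36 × 1.1 = 39.6
Step 3: Tier 3 (duration > 13): 5 records, sum = 81 × 1.2 = 97.2
Step 4: Final sum = 8.0 + 39.6 + 97.2 = 144.8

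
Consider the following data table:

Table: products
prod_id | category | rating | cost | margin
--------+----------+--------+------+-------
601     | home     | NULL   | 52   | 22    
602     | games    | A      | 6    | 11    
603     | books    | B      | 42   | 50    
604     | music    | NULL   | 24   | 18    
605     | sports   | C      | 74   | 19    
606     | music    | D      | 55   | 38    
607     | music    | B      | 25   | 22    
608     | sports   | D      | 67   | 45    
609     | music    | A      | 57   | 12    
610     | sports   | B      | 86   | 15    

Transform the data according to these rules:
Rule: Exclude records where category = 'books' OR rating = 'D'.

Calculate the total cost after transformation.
324

Step 1: Find records where category = 'books' OR rating = 'D'
Step 2: 3 records match, summing to 164
Step 3: Original sum: 488
Step 4: Remaining sum = 488 - 164 = 324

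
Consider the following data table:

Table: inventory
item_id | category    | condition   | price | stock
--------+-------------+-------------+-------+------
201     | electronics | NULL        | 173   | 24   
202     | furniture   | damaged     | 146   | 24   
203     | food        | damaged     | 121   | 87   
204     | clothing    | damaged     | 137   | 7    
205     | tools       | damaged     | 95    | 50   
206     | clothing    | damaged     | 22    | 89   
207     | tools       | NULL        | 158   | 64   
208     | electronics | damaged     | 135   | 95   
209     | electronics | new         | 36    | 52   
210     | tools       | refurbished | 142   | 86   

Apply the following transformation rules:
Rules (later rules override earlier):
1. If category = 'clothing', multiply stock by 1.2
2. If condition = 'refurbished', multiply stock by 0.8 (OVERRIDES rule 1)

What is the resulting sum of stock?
580.0

Step 1: Rule 2 takes priority for records with condition = 'refurbished'
  - 1 records: 86 × 0.8 = 68.8
Step 2: Rule 1 applies to remaining records with category = 'clothing'
  - 2 records: 96 × 1.2 = 115.2
Step 3: Other records unchanged: 396
Step 4: Final sum = 68.8 + 115.2 + 396 = 580.0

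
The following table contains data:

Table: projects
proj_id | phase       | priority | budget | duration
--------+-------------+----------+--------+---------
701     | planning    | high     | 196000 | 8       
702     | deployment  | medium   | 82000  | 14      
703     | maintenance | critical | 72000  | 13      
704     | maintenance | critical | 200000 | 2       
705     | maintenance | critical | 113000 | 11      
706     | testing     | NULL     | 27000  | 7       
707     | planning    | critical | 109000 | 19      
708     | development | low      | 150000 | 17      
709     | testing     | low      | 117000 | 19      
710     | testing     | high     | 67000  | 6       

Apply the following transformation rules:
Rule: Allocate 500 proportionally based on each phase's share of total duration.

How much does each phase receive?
deployment: 60.34, development: 73.28, maintenance: 112.07, planning: 116.38, testing: 137.93

Step 1: Calculate total duration = 116
Step 2: Calculate each phase's proportion:
  deployment: 14/116 = 12.07% → 60.34
  development: 17/116 = 14.66% → 73.28
  maintenance: 26/116 = 22.41% → 112.07
  planning: 27/116 = 23.28% → 116.38
  testing: 32/116 = 27.59% → 137.93
Step 3: Verify: sum of allocations ≈ 500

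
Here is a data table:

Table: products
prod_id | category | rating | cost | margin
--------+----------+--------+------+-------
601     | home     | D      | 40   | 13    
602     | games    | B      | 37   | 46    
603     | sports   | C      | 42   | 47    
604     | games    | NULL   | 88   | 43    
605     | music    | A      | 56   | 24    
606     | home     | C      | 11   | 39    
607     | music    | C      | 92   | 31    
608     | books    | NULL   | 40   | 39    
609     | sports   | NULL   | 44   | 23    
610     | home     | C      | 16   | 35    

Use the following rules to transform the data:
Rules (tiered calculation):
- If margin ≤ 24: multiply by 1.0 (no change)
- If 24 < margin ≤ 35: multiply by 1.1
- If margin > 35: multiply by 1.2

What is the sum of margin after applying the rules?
389.4

Step 1: Tier 1 (margin ≤ 24): 3 records, sum = 60 × 1.0 = 60.0
Step 2: Tier 2 (24 < margin ≤ 35): 2 records, sum = 66 × 1.1 = 72.6
Step 3: Tier 3 (margin > 35): 5 records, sum = 214 × 1.2 = 256.8
Step 4: Final sum = 60.0 + 72.6 + 256.8 = 389.4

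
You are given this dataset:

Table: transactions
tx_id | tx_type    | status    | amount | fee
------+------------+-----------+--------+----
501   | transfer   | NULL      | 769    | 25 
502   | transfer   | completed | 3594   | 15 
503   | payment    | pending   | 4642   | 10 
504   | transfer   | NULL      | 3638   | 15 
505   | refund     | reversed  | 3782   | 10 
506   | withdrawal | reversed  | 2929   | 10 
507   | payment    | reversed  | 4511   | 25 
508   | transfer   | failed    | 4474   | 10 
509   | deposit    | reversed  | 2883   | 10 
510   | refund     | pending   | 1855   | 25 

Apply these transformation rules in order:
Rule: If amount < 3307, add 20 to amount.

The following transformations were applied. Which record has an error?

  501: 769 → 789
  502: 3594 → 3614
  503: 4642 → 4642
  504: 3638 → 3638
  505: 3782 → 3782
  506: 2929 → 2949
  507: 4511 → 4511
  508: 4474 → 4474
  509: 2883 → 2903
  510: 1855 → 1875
Record 502 has an error. The correct transformed value should be 3594, not 3614.

Step 1: Check each record against the rule
Step 2: Record 502 has amount = 3594
Step 3: Since 3594 >= 3307, the bonus should not have been applied
Step 4: Correct value = 3594, but claimed value = 3614
Conclusion: Record 502 has the error.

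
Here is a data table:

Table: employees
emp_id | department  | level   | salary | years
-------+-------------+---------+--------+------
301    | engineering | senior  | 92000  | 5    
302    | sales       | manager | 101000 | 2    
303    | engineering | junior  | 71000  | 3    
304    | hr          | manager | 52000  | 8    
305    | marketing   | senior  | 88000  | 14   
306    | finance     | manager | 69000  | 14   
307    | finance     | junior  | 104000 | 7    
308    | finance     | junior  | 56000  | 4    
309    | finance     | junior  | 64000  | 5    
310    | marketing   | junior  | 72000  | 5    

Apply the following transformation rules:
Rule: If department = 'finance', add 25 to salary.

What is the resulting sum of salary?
769100

Step 1: Count records where department = 'finance': 4
Step 2: Total bonus added: 4 × 25 = 100
Step 3: Original sum of salary: 769000
Step 4: Final sum = 769000 + 100 = 769100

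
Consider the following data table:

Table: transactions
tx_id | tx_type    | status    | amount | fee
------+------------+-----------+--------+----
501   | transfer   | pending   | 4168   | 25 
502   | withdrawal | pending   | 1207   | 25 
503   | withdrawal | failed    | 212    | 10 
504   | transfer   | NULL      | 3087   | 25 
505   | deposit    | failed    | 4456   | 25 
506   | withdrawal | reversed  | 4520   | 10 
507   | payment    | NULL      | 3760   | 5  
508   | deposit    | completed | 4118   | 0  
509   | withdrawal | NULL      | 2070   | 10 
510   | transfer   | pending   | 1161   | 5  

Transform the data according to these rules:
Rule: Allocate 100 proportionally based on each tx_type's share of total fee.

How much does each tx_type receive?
deposit: 17.86, payment: 3.57, transfer: 39.29, withdrawal: 39.29

Step 1: Calculate total fee = 140
Step 2: Calculate each tx_type's proportion:
  deposit: 25/140 = 17.86% → 17.86
  payment: 5/140 = 3.57% → 3.57
  transfer: 55/140 = 39.29% → 39.29
  withdrawal: 55/140 = 39.29% → 39.29
Step 3: Verify: sum of allocations ≈ 100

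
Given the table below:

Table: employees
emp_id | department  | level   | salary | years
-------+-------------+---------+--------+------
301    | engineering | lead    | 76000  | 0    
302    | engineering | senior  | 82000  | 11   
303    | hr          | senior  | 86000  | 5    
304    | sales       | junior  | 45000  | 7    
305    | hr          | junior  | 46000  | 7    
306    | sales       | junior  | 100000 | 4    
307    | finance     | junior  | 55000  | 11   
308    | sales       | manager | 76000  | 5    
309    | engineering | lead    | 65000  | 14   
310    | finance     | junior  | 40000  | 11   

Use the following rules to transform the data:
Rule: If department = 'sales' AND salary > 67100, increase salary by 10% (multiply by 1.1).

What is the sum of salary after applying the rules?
688600.0

Step 1: Find records where department = 'sales' AND salary > 67100
Step 2: 2 records match, summing to 176000
Step 3: After multiplier: 176000 × 1.1 = 193600.0
Step 4: Unaffected records sum: 495000
Step 5: Final sum = 193600.0 + 495000 = 688600.0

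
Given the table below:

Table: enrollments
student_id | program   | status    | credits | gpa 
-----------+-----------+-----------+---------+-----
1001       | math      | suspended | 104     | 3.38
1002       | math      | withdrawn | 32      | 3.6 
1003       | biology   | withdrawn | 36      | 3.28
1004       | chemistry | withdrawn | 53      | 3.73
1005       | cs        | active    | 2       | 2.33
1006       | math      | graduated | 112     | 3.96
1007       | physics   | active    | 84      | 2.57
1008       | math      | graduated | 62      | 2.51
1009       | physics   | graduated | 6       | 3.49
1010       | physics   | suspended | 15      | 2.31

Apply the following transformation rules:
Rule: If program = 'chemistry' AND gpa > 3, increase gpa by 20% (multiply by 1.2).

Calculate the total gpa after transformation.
31.91

Step 1: Find records where program = 'chemistry' AND gpa > 3
Step 2: 1 records match, summing to 3.73
Step 3: After multiplier: 3.73 × 1.2 = 4.48
Step 4: Unaffected records sum: 27.43
Step 5: Final sum = 4.48 + 27.43 = 31.91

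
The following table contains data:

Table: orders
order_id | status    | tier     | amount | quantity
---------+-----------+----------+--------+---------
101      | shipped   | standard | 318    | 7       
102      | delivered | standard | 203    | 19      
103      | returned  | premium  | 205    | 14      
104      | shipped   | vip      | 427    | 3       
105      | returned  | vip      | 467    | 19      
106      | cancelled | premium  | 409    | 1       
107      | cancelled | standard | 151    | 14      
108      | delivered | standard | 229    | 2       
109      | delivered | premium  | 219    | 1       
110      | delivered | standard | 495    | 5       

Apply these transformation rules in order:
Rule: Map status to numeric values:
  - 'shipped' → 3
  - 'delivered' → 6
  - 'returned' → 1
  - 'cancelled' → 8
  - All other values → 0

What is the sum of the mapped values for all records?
48

Step 1: Apply mapping to each record
Step 2: Count by status:
  'shipped': 2 records × 3 = 6
  'delivered': 4 records × 6 = 24
  'returned': 2 records × 1 = 2
  'cancelled': 2 records × 8 = 16
Step 3: Sum all mapped values = 48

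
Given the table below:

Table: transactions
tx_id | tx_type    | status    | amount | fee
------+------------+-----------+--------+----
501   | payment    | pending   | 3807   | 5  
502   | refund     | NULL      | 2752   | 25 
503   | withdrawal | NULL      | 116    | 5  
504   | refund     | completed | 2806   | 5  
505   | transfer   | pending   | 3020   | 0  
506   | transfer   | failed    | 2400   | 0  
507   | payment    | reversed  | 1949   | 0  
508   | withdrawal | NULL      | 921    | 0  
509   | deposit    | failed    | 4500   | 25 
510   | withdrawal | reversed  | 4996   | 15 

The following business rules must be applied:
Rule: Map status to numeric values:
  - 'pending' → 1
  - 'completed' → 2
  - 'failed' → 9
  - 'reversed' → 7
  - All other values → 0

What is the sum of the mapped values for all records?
36

Step 1: Apply mapping to each record
Step 2: Count by status:
  'pending': 2 records × 1 = 2
  'completed': 1 records × 2 = 2
  'failed': 2 records × 9 = 18
  'reversed': 2 records × 7 = 14
Step 3: Sum all mapped values = 36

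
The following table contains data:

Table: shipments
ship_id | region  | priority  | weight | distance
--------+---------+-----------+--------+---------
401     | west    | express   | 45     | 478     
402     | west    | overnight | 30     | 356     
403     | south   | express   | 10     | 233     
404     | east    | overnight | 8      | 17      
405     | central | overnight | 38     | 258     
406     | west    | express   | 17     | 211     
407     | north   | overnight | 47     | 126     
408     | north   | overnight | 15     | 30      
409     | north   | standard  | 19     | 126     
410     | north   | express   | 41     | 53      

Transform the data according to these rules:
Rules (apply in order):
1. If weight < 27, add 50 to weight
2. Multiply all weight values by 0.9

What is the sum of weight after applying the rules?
468.0

Step 1: Apply Rule 1 - Add 50 to records with weight < 27
  - 5 records affected: 69 + (5 × 50) = 319
  - Unaffected records: 201
  - Sum after Rule 1: 520
Step 2: Apply Rule 2 - Multiply all by 0.9
  - 520 × 0.9 = 468.0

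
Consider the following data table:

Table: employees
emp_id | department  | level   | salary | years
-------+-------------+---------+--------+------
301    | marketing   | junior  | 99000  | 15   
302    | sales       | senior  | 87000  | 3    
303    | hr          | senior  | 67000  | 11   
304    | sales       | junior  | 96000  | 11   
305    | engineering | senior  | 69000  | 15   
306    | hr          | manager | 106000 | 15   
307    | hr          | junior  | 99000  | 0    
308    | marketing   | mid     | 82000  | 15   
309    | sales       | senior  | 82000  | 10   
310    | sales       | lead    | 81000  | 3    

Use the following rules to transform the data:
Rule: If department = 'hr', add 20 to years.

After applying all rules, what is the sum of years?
158

Step 1: Count records where department = 'hr': 3
Step 2: Total bonus added: 3 × 20 = 60
Step 3: Original sum of years: 98
Step 4: Final sum = 98 + 60 = 158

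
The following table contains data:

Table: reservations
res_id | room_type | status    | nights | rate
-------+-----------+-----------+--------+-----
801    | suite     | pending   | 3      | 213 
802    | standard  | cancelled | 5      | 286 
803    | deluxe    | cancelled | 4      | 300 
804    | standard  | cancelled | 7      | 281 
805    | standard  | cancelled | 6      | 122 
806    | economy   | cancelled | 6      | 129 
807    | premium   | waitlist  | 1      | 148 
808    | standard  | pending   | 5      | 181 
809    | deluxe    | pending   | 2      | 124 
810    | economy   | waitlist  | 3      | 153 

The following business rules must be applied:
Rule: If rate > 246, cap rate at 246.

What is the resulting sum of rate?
1808

Step 1: 3 records have rate > 246
Step 2: These records originally summed to 867
Step 3: After capping: 3 × 246 = 738
Step 4: Unaffected records sum: 1070
Step 5: Final sum = 738 + 1070 = 1808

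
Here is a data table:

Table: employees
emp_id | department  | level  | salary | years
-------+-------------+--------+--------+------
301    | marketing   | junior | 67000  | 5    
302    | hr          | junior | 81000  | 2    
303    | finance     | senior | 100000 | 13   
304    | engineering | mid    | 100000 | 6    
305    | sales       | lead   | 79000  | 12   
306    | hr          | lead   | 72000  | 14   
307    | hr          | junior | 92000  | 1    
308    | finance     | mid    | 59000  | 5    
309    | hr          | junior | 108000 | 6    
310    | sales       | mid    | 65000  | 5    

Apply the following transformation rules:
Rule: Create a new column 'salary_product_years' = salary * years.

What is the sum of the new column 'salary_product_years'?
5713000

Step 1: For each record, compute salary * years
Example calculations:
  67000 * 5 = 335000
  81000 * 2 = 162000
  100000 * 13 = 1300000
  ...
Step 2: Sum all derived values
Step 3: Total = 5713000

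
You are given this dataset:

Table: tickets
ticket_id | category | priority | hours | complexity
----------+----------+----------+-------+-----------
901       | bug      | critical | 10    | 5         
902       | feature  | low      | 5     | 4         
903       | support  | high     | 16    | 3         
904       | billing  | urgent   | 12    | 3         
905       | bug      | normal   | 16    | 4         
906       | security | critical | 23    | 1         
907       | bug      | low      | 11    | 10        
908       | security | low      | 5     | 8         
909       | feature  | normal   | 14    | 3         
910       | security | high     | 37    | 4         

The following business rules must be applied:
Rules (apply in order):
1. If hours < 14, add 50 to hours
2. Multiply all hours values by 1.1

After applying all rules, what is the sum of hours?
438.9

Step 1: Apply Rule 1 - Add 50 to records with hours < 14
  - 5 records affected: 43 + (5 × 50) = 293
  - Unaffected records: 106
  - Sum after Rule 1: 399
Step 2: Apply Rule 2 - Multiply all by 1.1
  - 399 × 1.1 = 438.9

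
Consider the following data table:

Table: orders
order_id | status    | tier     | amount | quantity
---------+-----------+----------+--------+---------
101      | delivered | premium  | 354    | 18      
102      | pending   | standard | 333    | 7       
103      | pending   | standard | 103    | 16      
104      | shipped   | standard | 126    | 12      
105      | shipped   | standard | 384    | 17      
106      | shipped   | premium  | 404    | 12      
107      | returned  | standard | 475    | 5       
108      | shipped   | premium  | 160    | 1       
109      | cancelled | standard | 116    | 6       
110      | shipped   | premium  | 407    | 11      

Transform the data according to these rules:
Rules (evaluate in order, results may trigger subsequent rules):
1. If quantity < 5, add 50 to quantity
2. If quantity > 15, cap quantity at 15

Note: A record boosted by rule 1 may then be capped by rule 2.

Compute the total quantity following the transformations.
113

Step 1: Apply rule 1 to records with quantity < 5
  - 1 records get bonus of 50
  - Of these, 1 records then exceed 15 and get capped
Step 2: Apply rule 2 to records with quantity > 15
  - 3 records (original) are capped
Step 3: Calculate final sum = 113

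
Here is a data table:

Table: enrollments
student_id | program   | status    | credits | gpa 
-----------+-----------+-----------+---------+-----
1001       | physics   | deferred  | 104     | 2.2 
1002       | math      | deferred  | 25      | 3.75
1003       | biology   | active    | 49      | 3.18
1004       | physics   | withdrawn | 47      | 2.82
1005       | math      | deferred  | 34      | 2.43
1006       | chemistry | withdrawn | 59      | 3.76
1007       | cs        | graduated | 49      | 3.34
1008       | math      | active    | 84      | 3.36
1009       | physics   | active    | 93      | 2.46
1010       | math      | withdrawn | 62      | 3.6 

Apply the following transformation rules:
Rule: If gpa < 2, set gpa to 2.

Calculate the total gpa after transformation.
30.9

Step 1: 0 records have gpa < 2
Step 2: These records originally summed to 0
Step 3: After setting to minimum: 0 × 2 = 0
Step 4: Unaffected records sum: 30.9
Step 5: Final sum = 0 + 30.9 = 30.9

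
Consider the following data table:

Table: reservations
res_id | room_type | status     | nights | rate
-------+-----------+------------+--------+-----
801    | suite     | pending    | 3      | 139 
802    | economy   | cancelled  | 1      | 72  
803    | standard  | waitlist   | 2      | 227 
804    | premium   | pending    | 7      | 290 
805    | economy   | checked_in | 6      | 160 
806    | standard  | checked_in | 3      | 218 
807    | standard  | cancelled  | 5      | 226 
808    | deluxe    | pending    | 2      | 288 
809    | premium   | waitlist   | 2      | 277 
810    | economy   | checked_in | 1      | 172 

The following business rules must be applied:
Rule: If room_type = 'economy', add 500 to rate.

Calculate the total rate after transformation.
3569

Step 1: Count records where room_type = 'economy': 3
Step 2: Total bonus added: 3 × 500 = 1500
Step 3: Original sum of rate: 2069
Step 4: Final sum = 2069 + 1500 = 3569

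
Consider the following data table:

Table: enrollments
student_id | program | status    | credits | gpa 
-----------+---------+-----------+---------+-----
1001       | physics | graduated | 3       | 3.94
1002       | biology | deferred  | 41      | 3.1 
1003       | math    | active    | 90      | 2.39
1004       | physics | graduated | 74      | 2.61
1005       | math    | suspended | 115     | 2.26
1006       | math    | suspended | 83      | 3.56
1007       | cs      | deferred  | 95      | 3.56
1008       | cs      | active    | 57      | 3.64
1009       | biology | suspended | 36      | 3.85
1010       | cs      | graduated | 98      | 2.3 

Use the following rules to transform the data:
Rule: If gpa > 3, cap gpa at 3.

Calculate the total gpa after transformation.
27.56

Step 1: 6 records have gpa > 3
Step 2: These records originally summed to 21.65
Step 3: After capping: 6 × 3 = 18
Step 4: Unaffected records sum: 9.56
Step 5: Final sum = 18 + 9.56 = 27.56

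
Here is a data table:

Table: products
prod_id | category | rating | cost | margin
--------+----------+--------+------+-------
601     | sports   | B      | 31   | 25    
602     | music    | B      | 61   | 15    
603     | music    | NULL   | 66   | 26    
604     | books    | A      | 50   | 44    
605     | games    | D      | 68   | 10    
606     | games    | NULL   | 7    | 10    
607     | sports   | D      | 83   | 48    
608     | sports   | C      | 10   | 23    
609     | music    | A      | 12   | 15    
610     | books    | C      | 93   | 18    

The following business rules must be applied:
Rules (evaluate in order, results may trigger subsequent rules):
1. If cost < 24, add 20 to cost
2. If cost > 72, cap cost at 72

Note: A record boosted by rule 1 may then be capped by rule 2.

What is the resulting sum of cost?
509

Step 1: Apply rule 1 to records with cost < 24
  - 3 records get bonus of 20
  - Of these, 0 records then exceed 72 and get capped
Step 2: Apply rule 2 to records with cost > 72
  - 2 records (original) are capped
Step 3: Calculate final sum = 509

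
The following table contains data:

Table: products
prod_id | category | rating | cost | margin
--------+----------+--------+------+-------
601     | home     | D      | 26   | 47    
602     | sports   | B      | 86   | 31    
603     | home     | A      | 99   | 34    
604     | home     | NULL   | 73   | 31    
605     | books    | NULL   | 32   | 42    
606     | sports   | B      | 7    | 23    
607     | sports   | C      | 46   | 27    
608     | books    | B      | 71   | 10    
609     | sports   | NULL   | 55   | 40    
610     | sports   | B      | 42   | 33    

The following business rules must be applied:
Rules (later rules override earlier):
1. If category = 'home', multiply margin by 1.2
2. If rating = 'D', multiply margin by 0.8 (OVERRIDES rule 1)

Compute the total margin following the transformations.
321.6

Step 1: Rule 2 takes priority for records with rating = 'D'
  - 1 records: 47 × 0.8 = 37.6
Step 2: Rule 1 applies to remaining records with category = 'home'
  - 2 records: 65 × 1.2 = 78.0
Step 3: Other records unchanged: 206
Step 4: Final sum = 37.6 + 78.0 + 206 = 321.6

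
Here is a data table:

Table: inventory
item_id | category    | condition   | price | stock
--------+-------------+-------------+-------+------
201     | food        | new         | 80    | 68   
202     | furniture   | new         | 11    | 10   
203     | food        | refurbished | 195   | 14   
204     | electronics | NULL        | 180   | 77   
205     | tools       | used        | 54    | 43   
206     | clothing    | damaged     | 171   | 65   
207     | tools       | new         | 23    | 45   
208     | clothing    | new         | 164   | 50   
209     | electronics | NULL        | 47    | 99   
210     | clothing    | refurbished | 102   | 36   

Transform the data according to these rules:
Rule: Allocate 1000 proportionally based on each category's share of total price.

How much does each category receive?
clothing: 425.51, electronics: 221.03, food: 267.77, furniture: 10.71, tools: 74.98

Step 1: Calculate total price = 1027
Step 2: Calculate each category's proportion:
  clothing: 437/1027 = 42.55% → 425.51
  electronics: 227/1027 = 22.10% → 221.03
  food: 275/1027 = 26.78% → 267.77
  furniture: 11/1027 = 1.07% → 10.71
  tools: 77/1027 = 7.50% → 74.98
Step 3: Verify: sum of allocations ≈ 1000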